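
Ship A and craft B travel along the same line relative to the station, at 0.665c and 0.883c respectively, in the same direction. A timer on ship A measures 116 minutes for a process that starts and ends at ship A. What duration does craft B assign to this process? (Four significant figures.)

136.6 minutes

The velocity of ship A relative to craft B is (0.665 − 0.883)c / (1 − 0.665×0.883) = −0.52809c; relative speed 0.52809c.
At |u| = 0.52809c, γ = (1 − 0.278879)^(−1/2) = 1.1776.
Ship A's interval is proper; time dilation gives Δt_B = γΔτ = 1.1776 × 116 minutes = 136.6 minutes.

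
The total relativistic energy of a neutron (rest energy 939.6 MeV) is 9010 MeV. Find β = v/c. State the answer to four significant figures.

0.9945

Total energy E = γmc² gives γ = 9010/939.6 = 9.5892.
Hence β = √(1 − 1/γ²) = √(1 − 0.0108751) = √0.9891249 = 0.9945.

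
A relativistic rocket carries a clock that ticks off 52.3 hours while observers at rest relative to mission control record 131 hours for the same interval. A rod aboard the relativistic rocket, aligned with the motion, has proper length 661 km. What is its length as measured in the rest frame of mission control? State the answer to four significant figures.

263.9 km

The time-dilation ratio gives γ = 131/52.3 = 2.50478.
L = L₀/γ = 661/2.50478 = 263.9 km.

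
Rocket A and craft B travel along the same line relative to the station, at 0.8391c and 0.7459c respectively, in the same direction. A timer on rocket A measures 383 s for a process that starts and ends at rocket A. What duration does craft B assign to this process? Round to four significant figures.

395.5 s

Speed of rocket A in craft B's frame: u = (v_A − v_B)/(1 − v_A v_B/c²) = (0.8391 − 0.7459)/(1 − 0.8391×0.7459) = 0.0932/0.37411531 = 0.24912; |u| = 0.24912c.
At |u| = 0.24912c, γ = (1 − 0.0620608)^(−1/2) = 1.0326.
The clock on rocket A records proper time, so craft B measures Δt = γΔτ = 1.0326 × 383 = 395.5 s.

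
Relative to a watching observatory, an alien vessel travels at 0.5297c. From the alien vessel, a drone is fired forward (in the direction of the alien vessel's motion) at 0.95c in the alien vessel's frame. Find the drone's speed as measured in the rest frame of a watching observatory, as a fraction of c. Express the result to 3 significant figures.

In units of c, u = (u' + v)/(1 + u'v) with u' = 0.95 and v = 0.5297.
Numerator: 0.95 + 0.5297 = 1.4797. Denominator: 1 + (0.95)(0.5297) = 1.503215.
u = 1.4797/1.503215 = 0.98436, so the speed is 0.984c.

0.984c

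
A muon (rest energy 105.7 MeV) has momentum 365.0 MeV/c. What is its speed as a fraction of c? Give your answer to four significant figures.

0.9605c

βγ = pc/(mc²) = 365.0/105.7 = 3.4532.
Since γ² = 1 + (βγ)² = 12.9246, γ = √12.9246 = 3.59508, and β = (βγ)/γ = 3.4532/3.59508 = 0.9605.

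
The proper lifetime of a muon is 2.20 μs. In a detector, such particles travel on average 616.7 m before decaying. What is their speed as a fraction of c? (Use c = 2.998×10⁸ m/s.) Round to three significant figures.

Let x = d/(cτ) = 616.7 m / (2.998×10⁸ m/s × 2.200×10^-6 s) = 0.93502. Since d = βγcτ, x = βγ = β/√(1−β²).
Solving: β² = x²/(1+x²) = 0.874262/1.874262 = 0.466457, so β = 0.683.

0.683c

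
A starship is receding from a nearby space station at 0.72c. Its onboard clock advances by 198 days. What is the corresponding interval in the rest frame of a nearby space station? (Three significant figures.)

With β = 0.72, γ = 1/√(1 − 0.72²) = 1/√0.4816 = 1.441.
Time dilation: Δt = γ·Δτ = 1.441 × 198 = 285 days.

285 days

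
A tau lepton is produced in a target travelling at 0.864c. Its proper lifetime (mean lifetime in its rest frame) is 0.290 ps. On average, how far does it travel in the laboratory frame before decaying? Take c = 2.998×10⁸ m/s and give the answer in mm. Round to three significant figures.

0.149 mm

With β = 0.864, γ = 1/√(1 − 0.864²) = 1/√0.253504 = 1.9861.
Lab-frame lifetime: Δt = γτ = 1.9861 × 0.290 ps = 0.57597 ps.
Distance: d = vΔt = 0.864 × 2.998×10⁸ m/s × 5.7597×10^-13 s = 1.49×10^-4 m = 0.149 mm.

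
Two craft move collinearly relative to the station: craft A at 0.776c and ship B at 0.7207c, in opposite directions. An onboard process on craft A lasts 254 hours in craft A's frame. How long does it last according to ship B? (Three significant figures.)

906 hours

Transform craft A's velocity into ship B's frame: (0.776 + 0.7207)/(1 + 0.776·0.7207) = 1.4967/1.5592632, so the relative speed is 0.95988c.
At |u| = 0.95988c, γ = (1 − 0.92137)^(−1/2) = 3.5662.
Craft A's interval is proper; time dilation gives Δt_B = γΔτ = 3.5662 × 254 hours = 906 hours.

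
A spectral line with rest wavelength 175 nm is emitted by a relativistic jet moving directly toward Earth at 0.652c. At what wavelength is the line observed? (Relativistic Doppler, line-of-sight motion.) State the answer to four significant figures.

80.32 nm

Relativistic Doppler for wavelength: λ_obs = λ_src · √((1−β)/(1+β)).
With β = 0.652: factor = √(0.348/1.652) = 0.45897.
λ_obs = 175 × 0.45897 = 80.32 nm.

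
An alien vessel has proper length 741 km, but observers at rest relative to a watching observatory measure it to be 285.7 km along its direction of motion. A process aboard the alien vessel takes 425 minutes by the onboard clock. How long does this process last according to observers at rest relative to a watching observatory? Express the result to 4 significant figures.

From L = L₀/γ: γ = 741/285.7 = 2.59363.
Δt = γΔτ = 2.59363 × 425 = 1102 minutes.

1102 minutes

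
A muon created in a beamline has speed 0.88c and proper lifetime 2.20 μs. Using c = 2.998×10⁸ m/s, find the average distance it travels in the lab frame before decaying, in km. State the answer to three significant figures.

1.22 km

With β = 0.88, γ = 1/√(1 − 0.88²) = 1/√0.2256 = 2.1054.
Lab-frame lifetime: Δt = γτ = 2.1054 × 2.20 μs = 4.6319 μs.
Distance: d = vΔt = 0.88 × 2.998×10⁸ m/s × 4.6319×10^-6 s = 1220 m = 1.22 km.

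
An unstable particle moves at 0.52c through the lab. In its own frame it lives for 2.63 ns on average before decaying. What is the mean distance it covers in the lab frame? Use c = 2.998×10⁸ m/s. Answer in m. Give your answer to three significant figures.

γ = 1/√(1 − β²) = 1/√(1 − 0.2704) = 1/√0.7296 = 1/0.854166 = 1.1707.
Lab-frame lifetime: Δt = γτ = 1.1707 × 2.63 ns = 3.0789 ns.
Distance: d = vΔt = 0.52 × 2.998×10⁸ m/s × 3.0789×10^-9 s = 0.480 m.

0.480 m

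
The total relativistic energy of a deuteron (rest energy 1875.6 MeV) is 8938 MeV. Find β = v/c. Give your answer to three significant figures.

0.978

Total energy E = γmc² gives γ = 8938/1875.6 = 4.7654.
Hence β = √(1 − 1/γ²) = √(1 − 0.0440353) = √0.9559647 = 0.978.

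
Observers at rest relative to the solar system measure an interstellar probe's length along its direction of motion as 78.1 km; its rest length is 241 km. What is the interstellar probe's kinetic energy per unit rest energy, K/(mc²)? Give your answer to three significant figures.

2.09

γ = L₀/L = 241/78.1 = 3.08579.
Since K = (γ−1)mc², K/(mc²) = 3.08579 − 1 = 2.09.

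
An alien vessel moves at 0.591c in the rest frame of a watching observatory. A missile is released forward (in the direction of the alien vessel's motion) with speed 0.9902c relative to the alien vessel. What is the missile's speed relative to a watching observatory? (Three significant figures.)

Relativistic velocity addition: u = (u' + v)/(1 + u'v/c²), with u' = 0.9902c and v = 0.591c.
Numerator: 0.9902 + 0.591 = 1.5812. Denominator: 1 + (0.9902)(0.591) = 1.5852082.
u = 1.5812/1.5852082 = 0.99747, so the speed is 0.997c.

0.997c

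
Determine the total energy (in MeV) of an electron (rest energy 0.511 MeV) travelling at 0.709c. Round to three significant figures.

0.725 MeV

γ = 1/√(1 − β²) = 1/√(1 − 0.502681) = 1/√0.497319 = 1/0.705208 = 1.418.
Total energy: E = γmc² = 1.418 × 0.511 MeV = 0.725 MeV.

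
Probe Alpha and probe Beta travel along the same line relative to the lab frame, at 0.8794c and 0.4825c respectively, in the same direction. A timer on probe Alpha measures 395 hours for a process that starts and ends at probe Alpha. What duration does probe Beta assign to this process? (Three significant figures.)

545 hours

Transform probe Alpha's velocity into probe Beta's frame: (0.8794 − 0.4825)/(1 − 0.8794·0.4825) = 0.3969/0.5756895, so the relative speed is 0.68943c.
γ for this relative speed: γ = 1/√(1 − 0.475314) = 1.3805.
Probe Alpha's interval is proper; time dilation gives Δt_B = γΔτ = 1.3805 × 395 hours = 545 hours.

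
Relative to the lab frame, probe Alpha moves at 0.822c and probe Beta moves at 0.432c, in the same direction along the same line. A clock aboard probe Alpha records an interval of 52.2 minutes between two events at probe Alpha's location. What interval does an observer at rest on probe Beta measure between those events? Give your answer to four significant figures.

65.54 minutes

The velocity of probe Alpha relative to probe Beta is (0.822 − 0.432)c / (1 − 0.822×0.432) = 0.60475c; relative speed 0.60475c.
γ for this relative speed: γ = 1/√(1 − 0.365723) = 1.2556.
Probe Alpha's interval is proper; time dilation gives Δt_B = γΔτ = 1.2556 × 52.2 minutes = 65.54 minutes.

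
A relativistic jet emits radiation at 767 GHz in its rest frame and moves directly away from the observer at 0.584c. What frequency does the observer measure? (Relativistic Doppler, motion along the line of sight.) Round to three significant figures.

393 GHz

Relativistic Doppler (source moving away): f_obs = f_src · √((1−β)/(1+β)).
With β = 0.584: factor = √(0.416/1.584) = 0.51247.
f_obs = 767 × 0.51247 = 393 GHz.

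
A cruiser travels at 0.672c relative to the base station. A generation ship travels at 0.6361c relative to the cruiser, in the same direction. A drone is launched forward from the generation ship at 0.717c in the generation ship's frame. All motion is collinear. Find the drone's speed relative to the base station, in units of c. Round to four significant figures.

Compose velocities in two stages. Stage 1 (into S'): u₁ = (0.717+0.6361)/(1+0.717×0.6361) = 0.92927.
Stage 2 (into S): u = (0.92927+0.672)/(1+0.92927×0.672) = 0.98572, so the speed is 0.9857c.

0.9857c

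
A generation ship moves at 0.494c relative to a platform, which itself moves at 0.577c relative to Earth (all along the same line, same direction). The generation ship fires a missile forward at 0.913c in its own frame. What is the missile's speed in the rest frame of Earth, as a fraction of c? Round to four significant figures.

Apply u = (u'+v)/(1+u'v) twice. Missile in the platform frame: (0.913+0.494)/(1+0.913·0.494) = 1.407/1.451022 = 0.96966c.
That velocity, transformed to the rest frame of Earth: (0.96966+0.577)/(1+0.96966·0.577) = 1.54666/1.55949382 = 0.99177c.

0.9918c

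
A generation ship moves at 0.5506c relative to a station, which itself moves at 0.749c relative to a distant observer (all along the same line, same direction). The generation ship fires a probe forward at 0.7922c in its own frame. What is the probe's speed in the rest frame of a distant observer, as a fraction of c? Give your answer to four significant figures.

Compose velocities in two stages. Stage 1 (into S'): u₁ = (0.7922+0.5506)/(1+0.7922×0.5506) = 0.93498.
Stage 2 (into S): u = (0.93498+0.749)/(1+0.93498×0.749) = 0.9904, so the speed is 0.9904c.

0.9904c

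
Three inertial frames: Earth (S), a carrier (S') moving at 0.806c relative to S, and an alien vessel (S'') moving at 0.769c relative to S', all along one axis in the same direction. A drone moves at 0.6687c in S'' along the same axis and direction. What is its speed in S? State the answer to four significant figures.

Compose velocities in two stages. Stage 1 (into S'): u₁ = (0.6687+0.769)/(1+0.6687×0.769) = 0.94946.
Stage 2 (into S): u = (0.94946+0.806)/(1+0.94946×0.806) = 0.99445, so the speed is 0.9944c.

0.9944c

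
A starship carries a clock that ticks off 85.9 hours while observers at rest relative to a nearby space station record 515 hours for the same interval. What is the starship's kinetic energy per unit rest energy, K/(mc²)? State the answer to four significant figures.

γ = Δt/Δτ = 515/85.9 = 5.99534.
Since K = (γ−1)mc², K/(mc²) = 5.99534 − 1 = 4.995.

4.995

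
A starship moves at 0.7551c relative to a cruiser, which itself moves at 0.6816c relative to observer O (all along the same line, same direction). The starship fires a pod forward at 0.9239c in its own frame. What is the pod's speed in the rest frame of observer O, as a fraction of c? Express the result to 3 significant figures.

0.998c

Compose velocities in two stages. Stage 1 (into S'): u₁ = (0.9239+0.7551)/(1+0.9239×0.7551) = 0.98902.
Stage 2 (into S): u = (0.98902+0.6816)/(1+0.98902×0.6816) = 0.99791, so the speed is 0.998c.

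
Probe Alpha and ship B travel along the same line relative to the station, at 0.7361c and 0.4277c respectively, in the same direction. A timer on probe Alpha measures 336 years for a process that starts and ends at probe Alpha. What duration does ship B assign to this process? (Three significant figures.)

The velocity of probe Alpha relative to ship B is (0.7361 − 0.4277)c / (1 − 0.7361×0.4277) = 0.45011c; relative speed 0.45011c.
γ for this relative speed: γ = 1/√(1 − 0.202599) = 1.1199.
Probe Alpha's interval is proper; time dilation gives Δt_B = γΔτ = 1.1199 × 336 years = 376 years.

376 years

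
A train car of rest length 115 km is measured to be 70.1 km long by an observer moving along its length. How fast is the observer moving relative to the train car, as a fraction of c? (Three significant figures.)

0.793c

Length contraction gives γ = L₀/L = 115/70.1 = 1.6405.
β = √(1 − 1/γ²) = √0.628424 = 0.793.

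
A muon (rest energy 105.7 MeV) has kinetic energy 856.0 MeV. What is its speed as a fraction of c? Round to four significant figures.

γ = 1 + K/(mc²) = 1 + 856.0/105.7 = 9.0984.
β = √(1 − 1/γ²) = √(1 − 0.0120801) = √0.9879199 = 0.9939.

0.9939c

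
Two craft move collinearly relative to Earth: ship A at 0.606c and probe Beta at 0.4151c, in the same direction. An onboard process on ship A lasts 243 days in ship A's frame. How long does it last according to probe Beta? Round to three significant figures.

251 days

Speed of ship A in probe Beta's frame: u = (v_A − v_B)/(1 − v_A v_B/c²) = (0.606 − 0.4151)/(1 − 0.606×0.4151) = 0.1909/0.7484494 = 0.25506; |u| = 0.25506c.
γ for this relative speed: γ = 1/√(1 − 0.0650556) = 1.0342.
The clock on ship A records proper time, so probe Beta measures Δt = γΔτ = 1.0342 × 243 = 251 days.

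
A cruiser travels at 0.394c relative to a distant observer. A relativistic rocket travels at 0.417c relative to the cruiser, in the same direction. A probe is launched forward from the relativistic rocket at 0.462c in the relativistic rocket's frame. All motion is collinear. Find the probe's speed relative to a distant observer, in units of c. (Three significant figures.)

0.876c

Apply u = (u'+v)/(1+u'v) twice. Probe in the cruiser frame: (0.462+0.417)/(1+0.462·0.417) = 0.879/1.192654 = 0.73701c.
That velocity, transformed to the rest frame of a distant observer: (0.73701+0.394)/(1+0.73701·0.394) = 1.13101/1.29038194 = 0.87649c.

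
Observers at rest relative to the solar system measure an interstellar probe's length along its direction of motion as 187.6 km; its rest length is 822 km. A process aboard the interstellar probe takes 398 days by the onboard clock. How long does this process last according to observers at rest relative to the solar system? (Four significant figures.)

Length contraction gives γ = L₀/L = 822/187.6 = 4.38166.
Δt = γΔτ = 4.38166 × 398 = 1744 days.

1744 days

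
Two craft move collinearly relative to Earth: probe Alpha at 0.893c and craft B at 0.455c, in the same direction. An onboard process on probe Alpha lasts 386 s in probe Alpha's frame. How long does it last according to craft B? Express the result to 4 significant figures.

571.8 s

Transform probe Alpha's velocity into craft B's frame: (0.893 − 0.455)/(1 − 0.893·0.455) = 0.438/0.593685, so the relative speed is 0.73776c.
γ for this relative speed: γ = 1/√(1 − 0.54429) = 1.4813.
The clock on probe Alpha records proper time, so craft B measures Δt = γΔτ = 1.4813 × 386 = 571.8 s.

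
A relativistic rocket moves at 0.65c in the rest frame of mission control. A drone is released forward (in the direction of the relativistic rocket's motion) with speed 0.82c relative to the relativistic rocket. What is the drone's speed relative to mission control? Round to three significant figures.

0.959c

Relativistic velocity addition: u = (u' + v)/(1 + u'v/c²), with u' = 0.82c and v = 0.65c.
Numerator: 0.82 + 0.65 = 1.47. Denominator: 1 + (0.82)(0.65) = 1.533.
u = 1.47/1.533 = 0.9589, so the speed is 0.959c.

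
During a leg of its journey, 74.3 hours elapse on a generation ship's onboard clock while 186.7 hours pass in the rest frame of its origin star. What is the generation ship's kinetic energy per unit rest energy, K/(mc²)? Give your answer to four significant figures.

From Δt = γΔτ: γ = 186.7/74.3 = 2.51279.
Since K = (γ−1)mc², K/(mc²) = 2.51279 − 1 = 1.513.

1.513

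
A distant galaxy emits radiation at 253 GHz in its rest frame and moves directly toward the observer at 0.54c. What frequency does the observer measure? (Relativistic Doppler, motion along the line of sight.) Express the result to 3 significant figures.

463 GHz

Relativistic Doppler (source moving toward): f_obs = f_src · √((1+β)/(1−β)).
With β = 0.54: factor = √(1.54/0.46) = 1.8297.
f_obs = 253 × 1.8297 = 463 GHz.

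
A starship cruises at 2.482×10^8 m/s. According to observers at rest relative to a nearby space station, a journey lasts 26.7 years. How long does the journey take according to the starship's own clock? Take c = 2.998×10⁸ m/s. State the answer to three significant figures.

15.0 years

β = v/c = (2.482×10^8 m/s)/(2.998×10⁸ m/s) = 0.827885.
β² = 0.6853936, so γ = 1/√0.3146064 = 1.7829.
The starship's clock runs slow as seen from a nearby space station, so Δτ = Δt/γ = 26.7/1.7829 = 15.0 years.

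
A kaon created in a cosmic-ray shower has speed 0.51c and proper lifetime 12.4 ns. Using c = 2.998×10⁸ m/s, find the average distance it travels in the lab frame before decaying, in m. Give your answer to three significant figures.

γ = 1/√(1 − β²) = 1/√(1 − 0.2601) = 1/√0.7399 = 1/0.860174 = 1.1626.
Lab-frame lifetime: Δt = γτ = 1.1626 × 12.4 ns = 14.416 ns.
Distance: d = vΔt = 0.51 × 2.998×10⁸ m/s × 1.4416×10^-8 s = 2.20 m.

2.20 m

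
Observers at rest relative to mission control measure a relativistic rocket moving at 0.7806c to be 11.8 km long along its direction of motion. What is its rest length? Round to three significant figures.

18.9 km

γ = 1/√(1 − β²) = 1/√(1 − 0.60933636) = 1/√0.39066364 = 1/0.625031 = 1.5999.
Proper length: L₀ = γ·L = 1.5999 × 11.8 = 18.9 km.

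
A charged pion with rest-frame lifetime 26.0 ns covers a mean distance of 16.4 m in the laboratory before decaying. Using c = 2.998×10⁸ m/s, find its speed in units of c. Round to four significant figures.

0.9032c

Lab distance = (lab lifetime)·v = γτ·βc, so βγ = d/(cτ) = 16.40/(2.998×10⁸ × 2.600×10^-8) = 2.104.
With βγ = 2.104: γ² = 1 + (βγ)² = 5.42682, and β = (βγ)/γ = 2.104/2.32955 = 0.9032.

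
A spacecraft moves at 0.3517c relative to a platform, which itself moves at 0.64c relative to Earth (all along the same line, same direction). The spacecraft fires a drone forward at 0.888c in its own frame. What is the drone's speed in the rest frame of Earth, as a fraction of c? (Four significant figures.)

First combine the drone and spacecraft (S''→S'): u₁ = (0.888 + 0.3517)/(1 + 0.888×0.3517) = 1.2397/1.3123096 = 0.94467.
Then combine with the platform (S'→S): u = (0.94467 + 0.64)/(1 + 0.94467×0.64) = 1.58467/1.6045888 = 0.98759.

0.9876c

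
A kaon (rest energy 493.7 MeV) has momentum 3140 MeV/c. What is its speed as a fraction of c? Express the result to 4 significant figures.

pc/(mc²) = 3140/493.7 = 6.3601 = βγ = β/√(1−β²).
So β² = x²/(1 + x²) with x = 6.3601: x² = 40.4509, β² = 40.4509/41.4509 = 0.975875, β = 0.9879.

0.9879c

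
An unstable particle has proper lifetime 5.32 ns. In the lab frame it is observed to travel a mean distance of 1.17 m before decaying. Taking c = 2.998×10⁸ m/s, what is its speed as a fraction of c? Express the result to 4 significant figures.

d = βγcτ ⇒ βγ = d/(cτ) = 1.170 m / (1.594936 m) = 0.73357.
β = (βγ)/√(1+(βγ)²) = 0.73357/√1.538125 = 0.5915.

0.5915c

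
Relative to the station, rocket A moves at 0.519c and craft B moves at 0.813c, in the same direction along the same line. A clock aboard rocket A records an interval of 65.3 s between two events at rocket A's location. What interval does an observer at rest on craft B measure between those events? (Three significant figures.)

75.8 s

Transform rocket A's velocity into craft B's frame: (0.519 − 0.813)/(1 − 0.519·0.813) = −0.294/0.578053, so the relative speed is 0.5086c.
At |u| = 0.5086c, γ = (1 − 0.258674)^(−1/2) = 1.1614.
Rocket A's interval is proper; time dilation gives Δt_B = γΔτ = 1.1614 × 65.3 s = 75.8 s.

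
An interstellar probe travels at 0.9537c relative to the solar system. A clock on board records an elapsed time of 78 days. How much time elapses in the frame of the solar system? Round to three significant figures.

β² = 0.90954369, so γ = 1/√0.09045631 = 3.3249.
The onboard clock measures proper time, so the interval in the rest frame of the solar system is dilated: Δt = γ·Δτ = 3.3249 × 78 days = 259 days.

259 days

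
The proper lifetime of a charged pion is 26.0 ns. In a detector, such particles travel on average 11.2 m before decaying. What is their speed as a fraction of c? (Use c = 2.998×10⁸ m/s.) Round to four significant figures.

Lab distance = (lab lifetime)·v = γτ·βc, so βγ = d/(cτ) = 11.20/(2.998×10⁸ × 2.600×10^-8) = 1.4369.
With βγ = 1.4369: γ² = 1 + (βγ)² = 3.06468, and β = (βγ)/γ = 1.4369/1.75062 = 0.8208.

0.8208c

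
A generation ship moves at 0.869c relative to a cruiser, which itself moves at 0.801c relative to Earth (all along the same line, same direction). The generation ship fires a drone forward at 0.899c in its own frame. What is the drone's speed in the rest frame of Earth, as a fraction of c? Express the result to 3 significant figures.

0.999c

First combine the drone and generation ship (S''→S'): u₁ = (0.899 + 0.869)/(1 + 0.899×0.869) = 1.768/1.781231 = 0.99257.
Then combine with the cruiser (S'→S): u = (0.99257 + 0.801)/(1 + 0.99257×0.801) = 1.79357/1.79504857 = 0.99918.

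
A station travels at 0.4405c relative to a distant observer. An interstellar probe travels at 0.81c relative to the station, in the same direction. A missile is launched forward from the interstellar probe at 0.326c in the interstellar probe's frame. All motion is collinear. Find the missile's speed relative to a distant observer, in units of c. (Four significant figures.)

0.9594c

First combine the missile and interstellar probe (S''→S'): u₁ = (0.326 + 0.81)/(1 + 0.326×0.81) = 1.136/1.26406 = 0.89869.
Then combine with the station (S'→S): u = (0.89869 + 0.4405)/(1 + 0.89869×0.4405) = 1.33919/1.395872945 = 0.95939.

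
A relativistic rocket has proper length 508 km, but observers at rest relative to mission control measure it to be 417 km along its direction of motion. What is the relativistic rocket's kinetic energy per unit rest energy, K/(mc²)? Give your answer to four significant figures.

0.2182

From L = L₀/γ: γ = 508/417 = 1.21823.
K/(mc²) = γ − 1 = 1.21823 − 1 = 0.2182.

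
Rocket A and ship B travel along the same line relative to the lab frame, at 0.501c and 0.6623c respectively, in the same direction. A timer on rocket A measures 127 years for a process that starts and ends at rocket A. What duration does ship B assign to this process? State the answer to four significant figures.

130.9 years

The velocity of rocket A relative to ship B is (0.501 − 0.6623)c / (1 − 0.501×0.6623) = −0.2414c; relative speed 0.2414c.
γ for this relative speed: γ = 1/√(1 − 0.058274) = 1.0305.
Rocket A's interval is proper; time dilation gives Δt_B = γΔτ = 1.0305 × 127 years = 130.9 years.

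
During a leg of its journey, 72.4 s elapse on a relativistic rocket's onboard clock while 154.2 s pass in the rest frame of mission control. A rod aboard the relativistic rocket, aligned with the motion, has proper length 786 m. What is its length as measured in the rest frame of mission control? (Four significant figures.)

369.0 m

From Δt = γΔτ: γ = 154.2/72.4 = 2.12983.
The rod contracts by the same γ: 786 m / 2.12983 = 369.0 m.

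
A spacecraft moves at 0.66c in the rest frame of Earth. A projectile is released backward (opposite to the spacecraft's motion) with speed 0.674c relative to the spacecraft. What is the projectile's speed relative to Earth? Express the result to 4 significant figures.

0.02522c

In units of c, u = (u' + v)/(1 + u'v) with u' = −0.674 and v = 0.66.
Numerator: −0.674 + 0.66 = −0.014. Denominator: 1 + (−0.674)(0.66) = 0.55516.
u = −0.014/0.55516 = −0.025218, so the speed is 0.02522c.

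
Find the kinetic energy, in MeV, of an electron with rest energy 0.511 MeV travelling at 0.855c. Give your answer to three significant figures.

0.474 MeV

With β = 0.855, γ = 1/√(1 − 0.855²) = 1/√0.268975 = 1.92816.
Kinetic energy: K = (γ − 1)mc² = (1.92816 − 1) × 0.511 MeV = 0.92816 × 0.511 = 0.474 MeV.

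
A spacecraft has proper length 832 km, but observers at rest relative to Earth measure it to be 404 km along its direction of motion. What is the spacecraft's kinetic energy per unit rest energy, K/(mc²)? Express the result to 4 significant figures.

1.059

From L = L₀/γ: γ = 832/404 = 2.05941.
Since K = (γ−1)mc², K/(mc²) = 2.05941 − 1 = 1.059.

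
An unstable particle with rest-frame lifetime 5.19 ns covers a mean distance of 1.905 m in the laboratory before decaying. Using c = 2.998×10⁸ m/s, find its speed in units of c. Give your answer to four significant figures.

0.7745c

Let x = d/(cτ) = 1.905 m / (2.998×10⁸ m/s × 5.190×10^-9 s) = 1.2243. Since d = βγcτ, x = βγ = β/√(1−β²).
Solving: β² = x²/(1+x²) = 1.49891/2.49891 = 0.599826, so β = 0.7745.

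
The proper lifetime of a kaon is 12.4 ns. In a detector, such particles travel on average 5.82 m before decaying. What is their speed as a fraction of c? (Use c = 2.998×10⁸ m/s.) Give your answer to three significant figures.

0.843c

d = βγcτ ⇒ βγ = d/(cτ) = 5.820 m / (3.71752 m) = 1.5656.
β = (βγ)/√(1+(βγ)²) = 1.5656/√3.4511 = 0.843.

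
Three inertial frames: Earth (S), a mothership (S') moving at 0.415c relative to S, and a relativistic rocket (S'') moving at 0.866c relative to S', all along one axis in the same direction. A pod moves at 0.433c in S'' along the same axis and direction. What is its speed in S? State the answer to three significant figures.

First combine the pod and relativistic rocket (S''→S'): u₁ = (0.433 + 0.866)/(1 + 0.433×0.866) = 1.299/1.374978 = 0.94474.
Then combine with the mothership (S'→S): u = (0.94474 + 0.415)/(1 + 0.94474×0.415) = 1.35974/1.3920671 = 0.97678.

0.977c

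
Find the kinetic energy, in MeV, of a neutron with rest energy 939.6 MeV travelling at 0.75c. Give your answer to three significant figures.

γ = 1/√(1 − β²) = 1/√(1 − 0.5625) = 1/√0.4375 = 1/0.661438 = 1.51186.
Kinetic energy: K = (γ − 1)mc² = (1.51186 − 1) × 939.6 MeV = 0.51186 × 939.6 = 481 MeV.

481 MeV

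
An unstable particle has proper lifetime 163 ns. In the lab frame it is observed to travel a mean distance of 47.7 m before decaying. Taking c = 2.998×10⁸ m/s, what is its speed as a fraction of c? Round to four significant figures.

Let x = d/(cτ) = 47.70 m / (2.998×10⁸ m/s × 1.630×10^-7 s) = 0.97611. Since d = βγcτ, x = βγ = β/√(1−β²).
Solving: β² = x²/(1+x²) = 0.952791/1.952791 = 0.487912, so β = 0.6985.

0.6985c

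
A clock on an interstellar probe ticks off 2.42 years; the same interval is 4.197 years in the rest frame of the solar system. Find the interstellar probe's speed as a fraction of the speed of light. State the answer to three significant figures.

γ = Δt/Δτ = 4.197/2.42 = 1.7343.
β = √(1 − 1/γ²) = √(1 − 0.332469) = √0.667531 = 0.817.

0.817c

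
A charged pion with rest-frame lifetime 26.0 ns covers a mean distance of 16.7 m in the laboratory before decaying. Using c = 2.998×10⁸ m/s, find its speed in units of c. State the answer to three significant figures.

0.906c

d = βγcτ ⇒ βγ = d/(cτ) = 16.70 m / (7.7948 m) = 2.1425.
β = (βγ)/√(1+(βγ)²) = 2.1425/√5.59031 = 0.906.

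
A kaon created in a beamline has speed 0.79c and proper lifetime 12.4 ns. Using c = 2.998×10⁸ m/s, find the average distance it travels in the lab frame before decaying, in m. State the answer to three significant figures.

4.79 m

γ = 1/√(1 − β²) = 1/√(1 − 0.6241) = 1/√0.3759 = 1/0.613107 = 1.631.
Lab-frame lifetime: Δt = γτ = 1.631 × 12.4 ns = 20.224 ns.
Distance: d = vΔt = 0.79 × 2.998×10⁸ m/s × 2.0224×10^-8 s = 4.79 m.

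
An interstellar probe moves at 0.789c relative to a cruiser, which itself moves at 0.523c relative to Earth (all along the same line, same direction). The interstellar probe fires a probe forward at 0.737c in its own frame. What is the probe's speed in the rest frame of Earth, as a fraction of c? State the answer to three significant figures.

0.989c

First combine the probe and interstellar probe (S''→S'): u₁ = (0.737 + 0.789)/(1 + 0.737×0.789) = 1.526/1.581493 = 0.96491.
Then combine with the cruiser (S'→S): u = (0.96491 + 0.523)/(1 + 0.96491×0.523) = 1.48791/1.50464793 = 0.98888.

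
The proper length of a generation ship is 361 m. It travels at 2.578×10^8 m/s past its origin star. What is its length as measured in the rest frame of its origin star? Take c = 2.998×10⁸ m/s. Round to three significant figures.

184 m

β = v/c = (2.578×10^8 m/s)/(2.998×10⁸ m/s) = 0.859907.
With β = 0.859907, γ = 1/√(1 − 0.859907²) = 1/√0.26056 = 1.9591.
Along the direction of motion the measured length is L₀/γ = 361/1.9591 = 184 m.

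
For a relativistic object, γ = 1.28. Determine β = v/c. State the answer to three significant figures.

β = √(1 − 1/γ²) = √(1 − 1/1.6384) = √0.389648 = 0.624.

0.624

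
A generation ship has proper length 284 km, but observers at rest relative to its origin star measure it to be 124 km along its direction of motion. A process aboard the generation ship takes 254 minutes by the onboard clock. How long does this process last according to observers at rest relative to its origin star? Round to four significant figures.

γ = L₀/L = 284/124 = 2.29032.
The same γ dilates the second interval: 2.29032 × 254 minutes = 581.7 minutes.

581.7 minutes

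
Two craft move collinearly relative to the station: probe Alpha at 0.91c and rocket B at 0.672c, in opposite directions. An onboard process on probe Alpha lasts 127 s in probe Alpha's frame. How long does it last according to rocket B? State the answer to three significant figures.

667 s

Transform probe Alpha's velocity into rocket B's frame: (0.91 + 0.672)/(1 + 0.91·0.672) = 1.582/1.61152, so the relative speed is 0.98168c.
At |u| = 0.98168c, γ = (1 − 0.963696)^(−1/2) = 5.2483.
Probe Alpha's interval is proper; time dilation gives Δt_B = γΔτ = 5.2483 × 127 s = 667 s.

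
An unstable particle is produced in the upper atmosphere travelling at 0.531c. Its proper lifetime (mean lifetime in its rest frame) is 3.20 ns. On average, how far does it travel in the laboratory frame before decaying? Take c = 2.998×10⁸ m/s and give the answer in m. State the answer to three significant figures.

0.601 m

With β = 0.531, γ = 1/√(1 − 0.531²) = 1/√0.718039 = 1.1801.
Lab-frame lifetime: Δt = γτ = 1.1801 × 3.20 ns = 3.7763 ns.
Distance: d = vΔt = 0.531 × 2.998×10⁸ m/s × 3.7763×10^-9 s = 0.601 m.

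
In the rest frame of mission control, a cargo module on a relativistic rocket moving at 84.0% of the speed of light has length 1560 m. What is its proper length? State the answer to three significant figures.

γ = 1/√(1 − β²) = 1/√(1 − 0.7056) = 1/√0.2944 = 1/0.542586 = 1.843.
Proper length: L₀ = γ·L = 1.843 × 1560 = 2880 m.

2880 m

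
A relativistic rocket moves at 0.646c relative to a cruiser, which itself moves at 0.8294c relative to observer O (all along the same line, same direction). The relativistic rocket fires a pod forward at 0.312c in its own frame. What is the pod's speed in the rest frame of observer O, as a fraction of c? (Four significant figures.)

0.9792c

First combine the pod and relativistic rocket (S''→S'): u₁ = (0.312 + 0.646)/(1 + 0.312×0.646) = 0.958/1.201552 = 0.7973.
Then combine with the cruiser (S'→S): u = (0.7973 + 0.8294)/(1 + 0.7973×0.8294) = 1.6267/1.66128062 = 0.97918.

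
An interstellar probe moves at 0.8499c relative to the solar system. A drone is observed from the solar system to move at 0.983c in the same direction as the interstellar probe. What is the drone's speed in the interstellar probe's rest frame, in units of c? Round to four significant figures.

0.8089c

Transform to the interstellar probe's frame: u' = (u − v)/(1 − uv/c²).
u' = (0.983 − 0.8499)/(1 − 0.983×0.8499) = 0.1331/0.1645483 = 0.80888.
Speed in the interstellar probe's frame: 0.8089c (in the same direction).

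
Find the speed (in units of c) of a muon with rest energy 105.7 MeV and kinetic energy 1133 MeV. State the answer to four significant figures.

K = (γ−1)mc², so γ = 1 + 1133/105.7 = 11.719.
Then v/c = √(1 − γ⁻²) = √(1 − 0.00728147) = √0.99271853 = 0.9964.

0.9964c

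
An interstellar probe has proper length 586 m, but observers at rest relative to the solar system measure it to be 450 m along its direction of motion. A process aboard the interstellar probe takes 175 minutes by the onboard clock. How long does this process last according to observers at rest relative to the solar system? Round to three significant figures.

From L = L₀/γ: γ = 586/450 = 1.30222.
Δt = γΔτ = 1.30222 × 175 = 228 minutes.

228 minutes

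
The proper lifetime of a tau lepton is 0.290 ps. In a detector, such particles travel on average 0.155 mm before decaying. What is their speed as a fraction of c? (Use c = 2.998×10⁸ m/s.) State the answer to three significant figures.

Lab distance = (lab lifetime)·v = γτ·βc, so βγ = d/(cτ) = 1.550×10^-4/(2.998×10⁸ × 2.900×10^-13) = 1.7828.
With βγ = 1.7828: γ² = 1 + (βγ)² = 4.17838, and β = (βγ)/γ = 1.7828/2.04411 = 0.872.

0.872c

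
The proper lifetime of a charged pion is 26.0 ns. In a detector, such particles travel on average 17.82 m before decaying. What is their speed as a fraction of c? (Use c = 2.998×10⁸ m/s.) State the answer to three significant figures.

0.916c

Let x = d/(cτ) = 17.82 m / (2.998×10⁸ m/s × 2.600×10^-8 s) = 2.2861. Since d = βγcτ, x = βγ = β/√(1−β²).
Solving: β² = x²/(1+x²) = 5.22625/6.22625 = 0.83939, so β = 0.916.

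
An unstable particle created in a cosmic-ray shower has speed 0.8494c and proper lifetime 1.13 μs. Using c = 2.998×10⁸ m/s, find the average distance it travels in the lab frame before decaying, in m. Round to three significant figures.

545 m

γ = 1/√(1 − β²) = 1/√(1 − 0.72148036) = 1/√0.27851964 = 1/0.52775 = 1.8948.
Lab-frame lifetime: Δt = γτ = 1.8948 × 1.13 μs = 2.1411 μs.
Distance: d = vΔt = 0.8494 × 2.998×10⁸ m/s × 2.1411×10^-6 s = 545 m.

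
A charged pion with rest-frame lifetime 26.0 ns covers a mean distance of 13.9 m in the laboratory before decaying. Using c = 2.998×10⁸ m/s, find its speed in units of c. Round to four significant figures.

0.8722c

Let x = d/(cτ) = 13.90 m / (2.998×10⁸ m/s × 2.600×10^-8 s) = 1.7832. Since d = βγcτ, x = βγ = β/√(1−β²).
Solving: β² = x²/(1+x²) = 3.1798/4.1798 = 0.760754, so β = 0.8722.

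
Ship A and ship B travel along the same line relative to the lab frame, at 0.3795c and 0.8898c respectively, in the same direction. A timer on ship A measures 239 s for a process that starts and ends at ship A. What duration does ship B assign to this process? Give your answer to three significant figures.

375 s

Transform ship A's velocity into ship B's frame: (0.3795 − 0.8898)/(1 − 0.3795·0.8898) = −0.5103/0.6623209, so the relative speed is 0.77047c.
γ for this relative speed: γ = 1/√(1 − 0.593624) = 1.5687.
The clock on ship A records proper time, so ship B measures Δt = γΔτ = 1.5687 × 239 = 375 s.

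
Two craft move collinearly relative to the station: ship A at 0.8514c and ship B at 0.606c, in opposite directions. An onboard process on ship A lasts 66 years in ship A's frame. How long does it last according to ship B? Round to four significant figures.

The velocity of ship A relative to ship B is (0.8514 + 0.606)c / (1 + 0.8514×0.606) = 0.96138c; relative speed 0.96138c.
At |u| = 0.96138c, γ = (1 − 0.924252)^(−1/2) = 3.6334.
The clock on ship A records proper time, so ship B measures Δt = γΔτ = 3.6334 × 66 = 239.8 years.

239.8 years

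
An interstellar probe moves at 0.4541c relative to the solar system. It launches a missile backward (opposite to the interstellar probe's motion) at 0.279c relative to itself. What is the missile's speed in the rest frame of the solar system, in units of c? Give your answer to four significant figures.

0.2005c

In units of c, u = (u' + v)/(1 + u'v) with u' = −0.279 and v = 0.4541.
Numerator: −0.279 + 0.4541 = 0.1751. Denominator: 1 + (−0.279)(0.4541) = 0.8733061.
u = 0.1751/0.8733061 = 0.2005, so the speed is 0.2005c.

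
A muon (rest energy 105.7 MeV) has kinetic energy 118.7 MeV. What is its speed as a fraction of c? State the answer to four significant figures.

K = (γ−1)mc², so γ = 1 + 118.7/105.7 = 2.123.
Then v/c = √(1 − γ⁻²) = √(1 − 0.221871) = √0.778129 = 0.8821.

0.8821c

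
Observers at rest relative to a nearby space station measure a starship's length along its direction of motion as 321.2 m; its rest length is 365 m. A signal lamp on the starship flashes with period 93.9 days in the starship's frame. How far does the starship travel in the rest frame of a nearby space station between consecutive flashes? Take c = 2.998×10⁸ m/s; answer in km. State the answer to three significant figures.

1.31×10^12 km

Length contraction gives γ = L₀/L = 365/321.2 = 1.13636.
β = √(1 − 1/γ²) = 0.47497. Lab-frame period = γτ = 1.13636×93.9 days = 106.7 days. Distance = βc × γτ = 0.47497 × 2.998×10⁸ m/s × 9218880 s = 1.3127×10^15 m = 1.31×10^12 km.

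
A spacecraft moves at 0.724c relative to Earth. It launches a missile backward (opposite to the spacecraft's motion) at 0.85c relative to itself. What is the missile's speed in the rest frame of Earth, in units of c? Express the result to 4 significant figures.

0.3276c

In units of c, u = (u' + v)/(1 + u'v) with u' = −0.85 and v = 0.724.
Numerator: −0.85 + 0.724 = −0.126. Denominator: 1 + (−0.85)(0.724) = 0.3846.
u = −0.126/0.3846 = −0.32761, so the speed is 0.3276c.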